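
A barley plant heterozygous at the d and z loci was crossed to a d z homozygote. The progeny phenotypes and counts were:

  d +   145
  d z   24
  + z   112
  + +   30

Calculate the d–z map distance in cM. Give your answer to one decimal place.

17.4 cM

The two most frequent classes, + z (112) and d + (145), are the parental types, so the F1 was + z / d +.
The recombinant classes are + + and d z: 30 + 24 = 54.
Recombination frequency = 54/311 = 0.1736 ≈ 17.4%, i.e. 17.4 cM.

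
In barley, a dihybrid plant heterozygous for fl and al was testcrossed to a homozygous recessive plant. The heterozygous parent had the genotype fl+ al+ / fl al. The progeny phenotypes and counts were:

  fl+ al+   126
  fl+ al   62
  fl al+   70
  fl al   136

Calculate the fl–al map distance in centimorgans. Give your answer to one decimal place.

The recombinant classes are fl+ al and fl al+: 62 + 70 = 132.
Recombination frequency = 132/394 = 0.3350 ≈ 33.5%, i.e. 33.5 centimorgans.

33.5 centimorgans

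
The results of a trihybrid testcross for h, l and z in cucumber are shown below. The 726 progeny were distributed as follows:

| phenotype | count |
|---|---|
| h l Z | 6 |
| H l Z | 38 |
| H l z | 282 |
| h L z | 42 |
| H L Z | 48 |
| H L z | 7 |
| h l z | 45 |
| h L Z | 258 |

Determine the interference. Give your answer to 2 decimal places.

0.04

The two most frequent reciprocal classes, h L Z and H l z, are the parental types, so the F1 was h L Z / H l z.
The two rarest classes, h l Z and H L z, are the double crossovers. Comparing them with the parentals, only the l allele has switched, so l is the middle locus and the order is h – l – z.
h–l: (93 + 13)/726 = 0.1460; l–z: (80 + 13)/726 = 0.1281.
Expected DCO frequency = 0.1460 × 0.1281 ≈ 0.01870; observed = 13/726 ≈ 0.01791.
Coefficient of coincidence = 0.01791/0.01870 ≈ 0.96; interference = 1 − 0.96 = 0.04.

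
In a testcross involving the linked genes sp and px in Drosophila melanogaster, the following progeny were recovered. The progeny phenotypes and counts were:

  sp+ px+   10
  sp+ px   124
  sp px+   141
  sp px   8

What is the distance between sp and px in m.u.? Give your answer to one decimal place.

The two most frequent classes, sp+ px (124) and sp px+ (141), are the parental types, so the F1 was sp+ px / sp px+.
The recombinant classes are sp+ px+ and sp px: 10 + 8 = 18.
Recombination frequency = 18/283 = 0.0636 ≈ 6.4%, i.e. 6.4 m.u.

6.4 m.u.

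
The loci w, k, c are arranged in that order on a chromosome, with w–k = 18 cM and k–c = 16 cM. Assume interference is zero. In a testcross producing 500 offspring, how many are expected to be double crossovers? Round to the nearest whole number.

Map distances give recombination frequencies of 0.180 and 0.160 for the two intervals.
With no interference, expected double-crossover frequency = 0.180 × 0.160 = 0.02880.
Expected number = 0.02880 × 500 = 14.40 ≈ 14.

14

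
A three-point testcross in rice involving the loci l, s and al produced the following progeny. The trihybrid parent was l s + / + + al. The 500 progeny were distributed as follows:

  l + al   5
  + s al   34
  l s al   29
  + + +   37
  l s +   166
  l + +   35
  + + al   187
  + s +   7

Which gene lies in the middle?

l

The two rarest classes, + s + and l + al, are the double crossovers. Comparing them with the parentals, only the l allele has switched, so l is the middle locus and the order is s – l – al.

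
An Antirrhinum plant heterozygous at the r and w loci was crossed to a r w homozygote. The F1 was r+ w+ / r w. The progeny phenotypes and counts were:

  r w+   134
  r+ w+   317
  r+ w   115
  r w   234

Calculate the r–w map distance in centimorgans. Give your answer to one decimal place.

31.1 centimorgans

The recombinant classes are r+ w and r w+: 115 + 134 = 249.
Recombination frequency = 249/800 = 0.3113 ≈ 31.1%, i.e. 31.1 centimorgans.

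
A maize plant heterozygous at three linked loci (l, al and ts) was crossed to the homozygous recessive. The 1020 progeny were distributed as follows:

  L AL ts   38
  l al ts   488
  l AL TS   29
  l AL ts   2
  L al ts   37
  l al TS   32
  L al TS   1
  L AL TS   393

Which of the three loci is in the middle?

The two most frequent reciprocal classes, L AL TS and l al ts, are the parental types, so the F1 was L AL TS / l al ts.
The two rarest classes, L al TS and l AL ts, are the double crossovers. Comparing them with the parentals, only the al allele has switched, so al is the middle locus and the order is ts – al – l.

al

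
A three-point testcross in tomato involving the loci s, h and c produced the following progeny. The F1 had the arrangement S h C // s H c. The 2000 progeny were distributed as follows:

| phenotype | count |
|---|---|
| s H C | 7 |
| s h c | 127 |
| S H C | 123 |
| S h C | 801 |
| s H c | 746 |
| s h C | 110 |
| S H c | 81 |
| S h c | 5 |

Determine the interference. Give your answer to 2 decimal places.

0.55

The two rarest classes, S h c and s H C, are the double crossovers. Comparing them with the parentals, only the c allele has switched, so c is the middle locus and the order is h – c – s.
h–c: (250 + 12)/2000 = 0.1310; c–s: (191 + 12)/2000 = 0.1015.
Expected DCO frequency = 0.1310 × 0.1015 ≈ 0.01330; observed = 12/2000 ≈ 0.00600.
Coefficient of coincidence = 0.00600/0.01330 ≈ 0.45; interference = 1 − 0.45 = 0.55.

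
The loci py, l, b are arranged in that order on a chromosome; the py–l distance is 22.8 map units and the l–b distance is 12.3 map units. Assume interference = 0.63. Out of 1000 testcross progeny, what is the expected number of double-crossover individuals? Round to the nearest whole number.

10

Map distances give recombination frequencies of 0.228 and 0.123 for the two intervals.
With interference 0.63 (so coincidence = 0.37), expected double-crossover frequency = 0.228 × 0.123 × 0.37 = 0.01038.
Expected number = 0.01038 × 1000 = 10.38 ≈ 10.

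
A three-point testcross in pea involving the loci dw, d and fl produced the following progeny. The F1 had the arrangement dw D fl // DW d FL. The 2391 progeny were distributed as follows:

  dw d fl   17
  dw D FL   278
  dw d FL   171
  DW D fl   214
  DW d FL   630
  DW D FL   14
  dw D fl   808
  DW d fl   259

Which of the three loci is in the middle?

The two rarest classes, dw d fl and DW D FL, are the double crossovers. Comparing them with the parentals, only the d allele has switched, so d is the middle locus and the order is fl – d – dw.

d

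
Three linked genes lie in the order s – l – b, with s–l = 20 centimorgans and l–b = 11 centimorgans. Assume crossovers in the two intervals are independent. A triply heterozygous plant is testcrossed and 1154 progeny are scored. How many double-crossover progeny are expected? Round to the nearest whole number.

Map distances give recombination frequencies of 0.200 and 0.110 for the two intervals.
With no interference, expected double-crossover frequency = 0.200 × 0.110 = 0.02200.
Expected number = 0.02200 × 1154 = 25.39 ≈ 25.

25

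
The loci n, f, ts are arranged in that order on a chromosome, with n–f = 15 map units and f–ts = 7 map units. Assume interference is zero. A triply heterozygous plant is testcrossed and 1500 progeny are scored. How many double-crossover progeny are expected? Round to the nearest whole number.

16

Map distances give recombination frequencies of 0.150 and 0.070 for the two intervals.
With no interference, expected double-crossover frequency = 0.150 × 0.070 = 0.01050.
Expected number = 0.01050 × 1500 = 15.75 ≈ 16.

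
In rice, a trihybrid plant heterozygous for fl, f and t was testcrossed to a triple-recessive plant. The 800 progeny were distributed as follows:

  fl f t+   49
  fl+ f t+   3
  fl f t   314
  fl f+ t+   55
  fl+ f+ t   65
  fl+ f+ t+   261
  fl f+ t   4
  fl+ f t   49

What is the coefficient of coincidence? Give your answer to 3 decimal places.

0.417

The two most frequent reciprocal classes, fl f t and fl+ f+ t+, are the parental types, so the F1 was fl f t / fl+ f+ t+.
The two rarest classes, fl f+ t and fl+ f t+, are the double crossovers. Comparing them with the parentals, only the f allele has switched, so f is the middle locus and the order is t – f – fl.
t–f: (114 + 7)/800 = 0.1512; f–fl: (104 + 7)/800 = 0.1388.
Expected DCO frequency = 0.1512 × 0.1388 ≈ 0.02099; observed = 7/800 ≈ 0.00875.
Coefficient of coincidence = 0.00875/0.02099 ≈ 0.417.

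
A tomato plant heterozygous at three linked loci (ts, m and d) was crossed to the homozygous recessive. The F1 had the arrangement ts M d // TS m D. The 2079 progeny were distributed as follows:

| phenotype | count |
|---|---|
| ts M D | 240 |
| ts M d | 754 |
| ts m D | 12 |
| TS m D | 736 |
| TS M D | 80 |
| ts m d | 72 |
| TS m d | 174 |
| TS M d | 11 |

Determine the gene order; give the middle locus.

The two rarest classes, TS M d and ts m D, are the double crossovers. Comparing them with the parentals, only the ts allele has switched, so ts is the middle locus and the order is d – ts – m.

ts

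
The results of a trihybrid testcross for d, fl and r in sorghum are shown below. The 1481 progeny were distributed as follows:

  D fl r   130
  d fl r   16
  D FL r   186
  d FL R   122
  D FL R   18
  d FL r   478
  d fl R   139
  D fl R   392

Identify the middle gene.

The two most frequent reciprocal classes, d FL r and D fl R, are the parental types, so the F1 was d FL r / D fl R.
The two rarest classes, d fl r and D FL R, are the double crossovers. Comparing them with the parentals, only the fl allele has switched, so fl is the middle locus and the order is r – fl – d.

fl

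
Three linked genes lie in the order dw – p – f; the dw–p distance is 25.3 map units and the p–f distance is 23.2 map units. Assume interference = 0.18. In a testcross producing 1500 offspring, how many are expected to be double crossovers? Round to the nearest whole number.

Map distances give recombination frequencies of 0.253 and 0.232 for the two intervals.
With interference 0.18 (so coincidence = 0.82), expected double-crossover frequency = 0.253 × 0.232 × 0.82 = 0.04813.
Expected number = 0.04813 × 1500 = 72.20 ≈ 72.

72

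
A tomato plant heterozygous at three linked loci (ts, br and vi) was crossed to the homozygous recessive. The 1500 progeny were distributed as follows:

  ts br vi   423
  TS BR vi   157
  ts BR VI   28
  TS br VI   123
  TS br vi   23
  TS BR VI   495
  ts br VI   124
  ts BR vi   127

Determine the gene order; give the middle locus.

The two most frequent reciprocal classes, ts br vi and TS BR VI, are the parental types, so the F1 was ts br vi / TS BR VI.
The two rarest classes, TS br vi and ts BR VI, are the double crossovers. Comparing them with the parentals, only the ts allele has switched, so ts is the middle locus and the order is vi – ts – br.

ts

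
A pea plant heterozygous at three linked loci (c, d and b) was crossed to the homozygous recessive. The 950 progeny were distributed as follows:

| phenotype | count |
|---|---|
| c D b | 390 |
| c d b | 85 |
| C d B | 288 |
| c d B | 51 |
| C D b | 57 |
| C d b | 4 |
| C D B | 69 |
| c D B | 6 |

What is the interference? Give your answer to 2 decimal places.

0.51

The two most frequent reciprocal classes, c D b and C d B, are the parental types, so the F1 was c D b / C d B.
The two rarest classes, c D B and C d b, are the double crossovers. Comparing them with the parentals, only the b allele has switched, so b is the middle locus and the order is d – b – c.
d–b: (154 + 10)/950 = 0.1726; b–c: (108 + 10)/950 = 0.1242.
Expected DCO frequency = 0.1726 × 0.1242 ≈ 0.02144; observed = 10/950 ≈ 0.01053.
Coefficient of coincidence = 0.01053/0.02144 ≈ 0.49; interference = 1 − 0.49 = 0.51.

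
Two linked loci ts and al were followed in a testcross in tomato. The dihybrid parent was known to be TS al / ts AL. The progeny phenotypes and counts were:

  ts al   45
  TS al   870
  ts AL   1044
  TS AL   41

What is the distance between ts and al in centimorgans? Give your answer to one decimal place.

The recombinant classes are TS AL and ts al: 41 + 45 = 86.
Recombination frequency = 86/2000 = 0.0430 ≈ 4.3%, i.e. 4.3 centimorgans.

4.3 centimorgans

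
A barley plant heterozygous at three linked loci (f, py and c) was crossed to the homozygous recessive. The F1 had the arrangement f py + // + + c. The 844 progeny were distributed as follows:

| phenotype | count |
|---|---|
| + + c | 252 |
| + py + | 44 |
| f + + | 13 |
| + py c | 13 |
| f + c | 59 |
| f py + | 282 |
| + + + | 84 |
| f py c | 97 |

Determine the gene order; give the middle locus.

py

The two rarest classes, f + + and + py c, are the double crossovers. Comparing them with the parentals, only the py allele has switched, so py is the middle locus and the order is c – py – f.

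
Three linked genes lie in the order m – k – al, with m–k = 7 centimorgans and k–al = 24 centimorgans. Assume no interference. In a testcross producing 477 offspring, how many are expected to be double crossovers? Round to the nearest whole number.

Map distances give recombination frequencies of 0.070 and 0.240 for the two intervals.
With no interference, expected double-crossover frequency = 0.070 × 0.240 = 0.01680.
Expected number = 0.01680 × 477 = 8.01 ≈ 8.

8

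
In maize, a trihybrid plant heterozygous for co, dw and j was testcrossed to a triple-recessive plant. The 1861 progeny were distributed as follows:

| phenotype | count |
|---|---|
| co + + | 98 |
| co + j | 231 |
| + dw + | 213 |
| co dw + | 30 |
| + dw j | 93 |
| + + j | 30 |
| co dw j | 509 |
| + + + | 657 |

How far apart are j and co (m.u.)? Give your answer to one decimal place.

13.5 m.u.

The two most frequent reciprocal classes, + + + and co dw j, are the parental types, so the F1 was + + + / co dw j.
The two rarest classes, + + j and co dw +, are the double crossovers. Comparing them with the parentals, only the j allele has switched, so j is the middle locus and the order is co – j – dw.
Crossovers in the co–j interval produce the single-crossover classes co + + and + dw j (98 + 93 = 191) plus the double crossovers (60).
RF(co–j) = (191 + 60) / 1861 = 251/1861 = 0.1349 → 13.5 m.u.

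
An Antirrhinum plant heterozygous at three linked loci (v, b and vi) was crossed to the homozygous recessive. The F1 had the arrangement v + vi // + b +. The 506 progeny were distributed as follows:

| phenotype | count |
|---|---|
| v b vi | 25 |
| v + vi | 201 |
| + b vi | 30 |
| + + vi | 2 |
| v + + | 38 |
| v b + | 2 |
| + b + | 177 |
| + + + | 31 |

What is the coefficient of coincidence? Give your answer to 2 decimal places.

The two rarest classes, + + vi and v b +, are the double crossovers. Comparing them with the parentals, only the v allele has switched, so v is the middle locus and the order is b – v – vi.
b–v: (56 + 4)/506 = 0.1186; v–vi: (68 + 4)/506 = 0.1423.
Expected DCO frequency = 0.1186 × 0.1423 ≈ 0.01688; observed = 4/506 ≈ 0.00791.
Coefficient of coincidence = 0.00791/0.01688 ≈ 0.47.

0.47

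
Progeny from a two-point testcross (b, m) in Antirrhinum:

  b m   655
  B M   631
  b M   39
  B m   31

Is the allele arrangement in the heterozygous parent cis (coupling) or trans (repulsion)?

cis

The two most frequent classes are B M (631) and b m (655); these are the parental (non-recombinant) types.
So the F1 carried B M on one chromosome and b m on the other — the recessive alleles are on the same chromosome (cis / coupling).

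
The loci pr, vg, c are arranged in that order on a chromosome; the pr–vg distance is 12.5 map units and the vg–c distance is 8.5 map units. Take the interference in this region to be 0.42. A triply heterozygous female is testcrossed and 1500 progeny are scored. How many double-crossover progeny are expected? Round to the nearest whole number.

9

Map distances give recombination frequencies of 0.125 and 0.085 for the two intervals.
With interference 0.42 (so coincidence = 0.58), expected double-crossover frequency = 0.125 × 0.085 × 0.58 = 0.00616.
Expected number = 0.00616 × 1500 = 9.24 ≈ 9.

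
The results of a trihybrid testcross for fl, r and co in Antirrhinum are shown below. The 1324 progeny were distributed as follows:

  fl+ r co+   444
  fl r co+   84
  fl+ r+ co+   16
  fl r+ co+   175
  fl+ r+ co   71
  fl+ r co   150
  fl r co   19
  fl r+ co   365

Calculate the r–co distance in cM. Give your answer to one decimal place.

27.2 cM

The two most frequent reciprocal classes, fl+ r co+ and fl r+ co, are the parental types, so the F1 was fl+ r co+ / fl r+ co.
The two rarest classes, fl+ r+ co+ and fl r co, are the double crossovers. Comparing them with the parentals, only the r allele has switched, so r is the middle locus and the order is fl – r – co.
Crossovers in the r–co interval produce the single-crossover classes fl+ r co and fl r+ co+ (150 + 175 = 325) plus the double crossovers (35).
RF(r–co) = (325 + 35) / 1324 = 360/1324 = 0.2719 → 27.2 cM.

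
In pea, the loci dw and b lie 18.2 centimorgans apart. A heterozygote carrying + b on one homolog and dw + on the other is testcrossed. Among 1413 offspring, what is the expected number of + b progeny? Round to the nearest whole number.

578

A map distance of 18.2 centimorgans corresponds to a recombination frequency of 0.182.
The F1 is + b / dw +, so + b is a parental gamete class with expected frequency (1 − r)/2 = 0.818/2 = 0.4090.
Expected number = 0.4090 × 1413 = 577.92 ≈ 578.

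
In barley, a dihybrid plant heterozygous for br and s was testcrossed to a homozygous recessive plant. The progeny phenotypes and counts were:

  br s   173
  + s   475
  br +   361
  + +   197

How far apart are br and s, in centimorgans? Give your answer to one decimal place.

The two most frequent classes, + s (475) and br + (361), are the parental types, so the F1 was + s / br +.
The recombinant classes are + + and br s: 197 + 173 = 370.
Recombination frequency = 370/1206 = 0.3068 ≈ 30.7%, i.e. 30.7 centimorgans.

30.7 centimorgans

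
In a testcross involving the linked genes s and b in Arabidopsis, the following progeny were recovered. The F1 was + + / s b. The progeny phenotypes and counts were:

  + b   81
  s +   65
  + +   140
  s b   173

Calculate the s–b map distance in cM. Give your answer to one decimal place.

31.8 cM

The recombinant classes are + b and s +: 81 + 65 = 146.
Recombination frequency = 146/459 = 0.3181 ≈ 31.8%, i.e. 31.8 cM.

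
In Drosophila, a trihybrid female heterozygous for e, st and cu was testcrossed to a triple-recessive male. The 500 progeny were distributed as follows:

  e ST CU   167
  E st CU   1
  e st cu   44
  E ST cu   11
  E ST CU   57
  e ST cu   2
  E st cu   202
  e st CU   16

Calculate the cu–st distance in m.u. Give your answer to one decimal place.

6.0 m.u.

The two most frequent reciprocal classes, E st cu and e ST CU, are the parental types, so the F1 was E st cu / e ST CU.
The two rarest classes, E st CU and e ST cu, are the double crossovers. Comparing them with the parentals, only the cu allele has switched, so cu is the middle locus and the order is e – cu – st.
Crossovers in the cu–st interval produce the single-crossover classes E ST cu and e st CU (11 + 16 = 27) plus the double crossovers (3).
RF(cu–st) = (27 + 3) / 500 = 30/500 = 0.0600 → 6.0 m.u.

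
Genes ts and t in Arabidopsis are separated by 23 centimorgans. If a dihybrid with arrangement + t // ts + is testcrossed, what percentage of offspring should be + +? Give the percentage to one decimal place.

11.5%

A map distance of 23 centimorgans corresponds to a recombination frequency of 0.230.
The F1 is + t / ts +, so + + is a recombinant gamete class with expected frequency r/2 = 0.230/2 = 0.1150.
That is 0.1150 = 11.5% of the progeny.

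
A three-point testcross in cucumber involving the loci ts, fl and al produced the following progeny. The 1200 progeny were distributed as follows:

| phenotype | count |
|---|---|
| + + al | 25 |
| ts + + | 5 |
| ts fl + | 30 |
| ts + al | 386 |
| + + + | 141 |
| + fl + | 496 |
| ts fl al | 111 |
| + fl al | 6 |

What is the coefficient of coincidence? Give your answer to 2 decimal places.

The two most frequent reciprocal classes, + fl + and ts + al, are the parental types, so the F1 was + fl + / ts + al.
The two rarest classes, + fl al and ts + +, are the double crossovers. Comparing them with the parentals, only the al allele has switched, so al is the middle locus and the order is fl – al – ts.
fl–al: (252 + 11)/1200 = 0.2192; al–ts: (55 + 11)/1200 = 0.0550.
Expected DCO frequency = 0.2192 × 0.0550 ≈ 0.01206; observed = 11/1200 ≈ 0.00917.
Coefficient of coincidence = 0.00917/0.01206 ≈ 0.76.

0.76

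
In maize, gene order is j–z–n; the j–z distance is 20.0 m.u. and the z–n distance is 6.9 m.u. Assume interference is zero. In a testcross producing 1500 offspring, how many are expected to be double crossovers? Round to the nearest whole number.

Map distances give recombination frequencies of 0.200 and 0.069 for the two intervals.
With no interference, expected double-crossover frequency = 0.200 × 0.069 = 0.01380.
Expected number = 0.01380 × 1500 = 20.70 ≈ 21.

21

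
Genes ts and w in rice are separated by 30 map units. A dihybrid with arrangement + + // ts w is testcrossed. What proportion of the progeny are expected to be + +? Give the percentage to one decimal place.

35.0%

A map distance of 30 map units corresponds to a recombination frequency of 0.300.
The F1 is + + / ts w, so + + is a parental gamete class with expected frequency (1 − r)/2 = 0.700/2 = 0.3500.
That is 0.3500 = 35.0% of the progeny.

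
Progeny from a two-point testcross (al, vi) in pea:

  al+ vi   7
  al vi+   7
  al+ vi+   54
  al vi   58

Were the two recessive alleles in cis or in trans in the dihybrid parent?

cis

The two most frequent classes are al+ vi+ (54) and al vi (58); these are the parental (non-recombinant) types.
So the F1 carried al+ vi+ on one chromosome and al vi on the other — the recessive alleles are on the same chromosome (cis / coupling).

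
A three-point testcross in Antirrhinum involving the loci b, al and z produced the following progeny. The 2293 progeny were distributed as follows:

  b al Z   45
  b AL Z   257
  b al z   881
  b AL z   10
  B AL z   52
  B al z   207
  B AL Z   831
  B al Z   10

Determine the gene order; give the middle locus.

The two most frequent reciprocal classes, b al z and B AL Z, are the parental types, so the F1 was b al z / B AL Z.
The two rarest classes, b AL z and B al Z, are the double crossovers. Comparing them with the parentals, only the al allele has switched, so al is the middle locus and the order is b – al – z.

al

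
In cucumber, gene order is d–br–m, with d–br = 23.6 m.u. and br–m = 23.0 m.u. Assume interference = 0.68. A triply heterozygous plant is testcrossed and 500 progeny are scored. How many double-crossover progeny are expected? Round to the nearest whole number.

Map distances give recombination frequencies of 0.236 and 0.230 for the two intervals.
With interference 0.68 (so coincidence = 0.32), expected double-crossover frequency = 0.236 × 0.230 × 0.32 = 0.01737.
Expected number = 0.01737 × 500 = 8.68 ≈ 9.

9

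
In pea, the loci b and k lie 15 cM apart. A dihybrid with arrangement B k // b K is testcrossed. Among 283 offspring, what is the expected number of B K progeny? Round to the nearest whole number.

21

A map distance of 15 cM corresponds to a recombination frequency of 0.150.
The F1 is B k / b K, so B K is a recombinant gamete class with expected frequency r/2 = 0.150/2 = 0.0750.
Expected number = 0.0750 × 283 = 21.22 ≈ 21.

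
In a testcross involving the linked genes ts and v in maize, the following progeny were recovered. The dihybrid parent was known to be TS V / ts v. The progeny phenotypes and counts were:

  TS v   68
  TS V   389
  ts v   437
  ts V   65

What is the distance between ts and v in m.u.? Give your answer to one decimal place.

The recombinant classes are TS v and ts V: 68 + 65 = 133.
Recombination frequency = 133/959 = 0.1387 ≈ 13.9%, i.e. 13.9 m.u.

13.9 m.u.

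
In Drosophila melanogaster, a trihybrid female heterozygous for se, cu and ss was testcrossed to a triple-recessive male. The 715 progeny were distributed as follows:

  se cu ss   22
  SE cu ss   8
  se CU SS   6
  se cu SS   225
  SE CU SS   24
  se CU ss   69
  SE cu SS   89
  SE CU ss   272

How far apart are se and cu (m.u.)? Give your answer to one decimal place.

The two most frequent reciprocal classes, SE CU ss and se cu SS, are the parental types, so the F1 was SE CU ss / se cu SS.
The two rarest classes, SE cu ss and se CU SS, are the double crossovers. Comparing them with the parentals, only the cu allele has switched, so cu is the middle locus and the order is se – cu – ss.
Crossovers in the se–cu interval produce the single-crossover classes se CU ss and SE cu SS (69 + 89 = 158) plus the double crossovers (14).
RF(se–cu) = (158 + 14) / 715 = 172/715 = 0.2406 → 24.1 m.u.

24.1 m.u.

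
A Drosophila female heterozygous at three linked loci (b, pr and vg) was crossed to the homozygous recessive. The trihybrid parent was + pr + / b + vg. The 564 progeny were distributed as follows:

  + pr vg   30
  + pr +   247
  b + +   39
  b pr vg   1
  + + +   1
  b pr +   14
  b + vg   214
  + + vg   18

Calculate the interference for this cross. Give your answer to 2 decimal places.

The two rarest classes, + + + and b pr vg, are the double crossovers. Comparing them with the parentals, only the pr allele has switched, so pr is the middle locus and the order is vg – pr – b.
vg–pr: (69 + 2)/564 = 0.1259; pr–b: (32 + 2)/564 = 0.0603.
Expected DCO frequency = 0.1259 × 0.0603 ≈ 0.00759; observed = 2/564 ≈ 0.00355.
Coefficient of coincidence = 0.00355/0.00759 ≈ 0.47; interference = 1 − 0.47 = 0.53.

0.53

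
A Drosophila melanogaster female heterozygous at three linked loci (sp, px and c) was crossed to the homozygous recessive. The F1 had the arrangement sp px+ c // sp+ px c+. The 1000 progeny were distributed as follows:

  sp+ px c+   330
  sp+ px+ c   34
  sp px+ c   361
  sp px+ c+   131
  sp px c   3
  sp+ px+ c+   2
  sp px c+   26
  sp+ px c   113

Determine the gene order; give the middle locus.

The two rarest classes, sp px c and sp+ px+ c+, are the double crossovers. Comparing them with the parentals, only the px allele has switched, so px is the middle locus and the order is sp – px – c.

px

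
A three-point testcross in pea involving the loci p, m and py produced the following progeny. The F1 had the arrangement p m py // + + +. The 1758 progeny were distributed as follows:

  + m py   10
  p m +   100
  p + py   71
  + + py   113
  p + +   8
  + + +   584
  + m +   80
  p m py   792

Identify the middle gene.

p

The two rarest classes, + m py and p + +, are the double crossovers. Comparing them with the parentals, only the p allele has switched, so p is the middle locus and the order is py – p – m.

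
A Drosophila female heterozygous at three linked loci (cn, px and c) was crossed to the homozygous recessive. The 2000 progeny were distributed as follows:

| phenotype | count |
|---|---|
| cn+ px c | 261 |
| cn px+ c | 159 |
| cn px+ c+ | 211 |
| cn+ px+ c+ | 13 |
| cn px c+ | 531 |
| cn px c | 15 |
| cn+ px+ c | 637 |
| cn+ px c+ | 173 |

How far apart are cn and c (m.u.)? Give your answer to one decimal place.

18.0 m.u.

The two most frequent reciprocal classes, cn+ px+ c and cn px c+, are the parental types, so the F1 was cn+ px+ c / cn px c+.
The two rarest classes, cn+ px+ c+ and cn px c, are the double crossovers. Comparing them with the parentals, only the c allele has switched, so c is the middle locus and the order is cn – c – px.
Crossovers in the cn–c interval produce the single-crossover classes cn px+ c and cn+ px c+ (159 + 173 = 332) plus the double crossovers (28).
RF(cn–c) = (332 + 28) / 2000 = 360/2000 = 0.1800 → 18.0 m.u.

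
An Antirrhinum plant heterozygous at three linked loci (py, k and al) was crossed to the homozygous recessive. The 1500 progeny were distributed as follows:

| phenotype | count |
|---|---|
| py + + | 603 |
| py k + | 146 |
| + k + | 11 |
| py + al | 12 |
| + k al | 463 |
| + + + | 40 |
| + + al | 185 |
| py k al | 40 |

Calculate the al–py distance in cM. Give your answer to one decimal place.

The two most frequent reciprocal classes, + k al and py + +, are the parental types, so the F1 was + k al / py + +.
The two rarest classes, + k + and py + al, are the double crossovers. Comparing them with the parentals, only the al allele has switched, so al is the middle locus and the order is py – al – k.
Crossovers in the py–al interval produce the single-crossover classes py k al and + + + (40 + 40 = 80) plus the double crossovers (23).
RF(py–al) = (80 + 23) / 1500 = 103/1500 = 0.0687 → 6.9 cM.

6.9 cM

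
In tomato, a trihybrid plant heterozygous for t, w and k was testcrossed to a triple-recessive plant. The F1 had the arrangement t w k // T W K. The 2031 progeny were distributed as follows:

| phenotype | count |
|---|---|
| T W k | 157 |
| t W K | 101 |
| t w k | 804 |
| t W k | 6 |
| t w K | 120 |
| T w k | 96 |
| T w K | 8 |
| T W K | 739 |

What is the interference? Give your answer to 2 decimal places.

The two rarest classes, t W k and T w K, are the double crossovers. Comparing them with the parentals, only the w allele has switched, so w is the middle locus and the order is k – w – t.
k–w: (277 + 14)/2031 = 0.1433; w–t: (197 + 14)/2031 = 0.1039.
Expected DCO frequency = 0.1433 × 0.1039 ≈ 0.01489; observed = 14/2031 ≈ 0.00689.
Coefficient of coincidence = 0.00689/0.01489 ≈ 0.46; interference = 1 − 0.46 = 0.54.

0.54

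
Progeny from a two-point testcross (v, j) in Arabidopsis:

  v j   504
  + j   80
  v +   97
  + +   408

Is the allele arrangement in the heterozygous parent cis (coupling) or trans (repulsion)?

The two most frequent classes are + + (408) and v j (504); these are the parental (non-recombinant) types.
So the F1 carried + + on one chromosome and v j on the other — the recessive alleles are on the same chromosome (cis / coupling).

cis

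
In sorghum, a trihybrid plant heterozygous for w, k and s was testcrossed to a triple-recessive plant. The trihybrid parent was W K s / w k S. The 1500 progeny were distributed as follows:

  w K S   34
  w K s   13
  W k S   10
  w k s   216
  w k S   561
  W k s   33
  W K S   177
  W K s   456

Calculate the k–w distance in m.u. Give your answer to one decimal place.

The two rarest classes, w K s and W k S, are the double crossovers. Comparing them with the parentals, only the w allele has switched, so w is the middle locus and the order is k – w – s.
Crossovers in the k–w interval produce the single-crossover classes W k s and w K S (33 + 34 = 67) plus the double crossovers (23).
RF(k–w) = (67 + 23) / 1500 = 90/1500 = 0.0600 → 6.0 m.u.

6.0 m.u.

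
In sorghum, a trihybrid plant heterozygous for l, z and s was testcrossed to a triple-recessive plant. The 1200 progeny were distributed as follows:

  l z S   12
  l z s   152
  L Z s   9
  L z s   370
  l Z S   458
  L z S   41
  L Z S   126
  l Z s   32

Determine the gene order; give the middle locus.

The two most frequent reciprocal classes, l Z S and L z s, are the parental types, so the F1 was l Z S / L z s.
The two rarest classes, l z S and L Z s, are the double crossovers. Comparing them with the parentals, only the z allele has switched, so z is the middle locus and the order is l – z – s.

z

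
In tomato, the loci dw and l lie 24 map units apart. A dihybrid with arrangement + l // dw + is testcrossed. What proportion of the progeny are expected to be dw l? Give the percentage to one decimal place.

12.0%

A map distance of 24 map units corresponds to a recombination frequency of 0.240.
The F1 is + l / dw +, so dw l is a recombinant gamete class with expected frequency r/2 = 0.240/2 = 0.1200.
That is 0.1200 = 12.0% of the progeny.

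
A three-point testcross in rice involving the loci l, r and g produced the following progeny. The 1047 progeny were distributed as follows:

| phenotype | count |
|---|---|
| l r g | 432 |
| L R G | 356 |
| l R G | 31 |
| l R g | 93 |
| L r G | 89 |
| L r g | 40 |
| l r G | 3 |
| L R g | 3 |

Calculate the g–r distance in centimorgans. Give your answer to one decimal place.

The two most frequent reciprocal classes, L R G and l r g, are the parental types, so the F1 was L R G / l r g.
The two rarest classes, L R g and l r G, are the double crossovers. Comparing them with the parentals, only the g allele has switched, so g is the middle locus and the order is r – g – l.
Crossovers in the r–g interval produce the single-crossover classes L r G and l R g (89 + 93 = 182) plus the double crossovers (6).
RF(r–g) = (182 + 6) / 1047 = 188/1047 = 0.1796 → 18.0 centimorgans.

18.0 centimorgans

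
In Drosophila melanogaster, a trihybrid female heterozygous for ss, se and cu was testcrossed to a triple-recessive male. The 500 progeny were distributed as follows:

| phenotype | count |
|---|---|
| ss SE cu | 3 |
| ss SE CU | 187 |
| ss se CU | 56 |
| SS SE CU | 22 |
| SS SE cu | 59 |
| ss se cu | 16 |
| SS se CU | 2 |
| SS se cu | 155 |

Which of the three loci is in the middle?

The two most frequent reciprocal classes, ss SE CU and SS se cu, are the parental types, so the F1 was ss SE CU / SS se cu.
The two rarest classes, ss SE cu and SS se CU, are the double crossovers. Comparing them with the parentals, only the cu allele has switched, so cu is the middle locus and the order is se – cu – ss.

cu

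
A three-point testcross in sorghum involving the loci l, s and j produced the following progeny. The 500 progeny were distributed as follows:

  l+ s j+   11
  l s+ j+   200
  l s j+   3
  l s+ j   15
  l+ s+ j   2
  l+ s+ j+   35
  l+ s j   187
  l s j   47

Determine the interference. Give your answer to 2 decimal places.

0.07

The two most frequent reciprocal classes, l+ s j and l s+ j+, are the parental types, so the F1 was l+ s j / l s+ j+.
The two rarest classes, l+ s+ j and l s j+, are the double crossovers. Comparing them with the parentals, only the s allele has switched, so s is the middle locus and the order is j – s – l.
j–s: (26 + 5)/500 = 0.0620; s–l: (82 + 5)/500 = 0.1740.
Expected DCO frequency = 0.0620 × 0.1740 ≈ 0.01079; observed = 5/500 ≈ 0.01000.
Coefficient of coincidence = 0.01000/0.01079 ≈ 0.93; interference = 1 − 0.93 = 0.07.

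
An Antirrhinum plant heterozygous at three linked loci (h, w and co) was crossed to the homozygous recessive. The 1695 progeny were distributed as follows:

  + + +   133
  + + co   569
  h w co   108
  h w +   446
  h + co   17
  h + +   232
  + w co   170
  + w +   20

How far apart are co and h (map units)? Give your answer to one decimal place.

16.4 map units

The two most frequent reciprocal classes, h w + and + + co, are the parental types, so the F1 was h w + / + + co.
The two rarest classes, + w + and h + co, are the double crossovers. Comparing them with the parentals, only the h allele has switched, so h is the middle locus and the order is co – h – w.
Crossovers in the co–h interval produce the single-crossover classes h w co and + + + (108 + 133 = 241) plus the double crossovers (37).
RF(co–h) = (241 + 37) / 1695 = 278/1695 = 0.1640 → 16.4 map units.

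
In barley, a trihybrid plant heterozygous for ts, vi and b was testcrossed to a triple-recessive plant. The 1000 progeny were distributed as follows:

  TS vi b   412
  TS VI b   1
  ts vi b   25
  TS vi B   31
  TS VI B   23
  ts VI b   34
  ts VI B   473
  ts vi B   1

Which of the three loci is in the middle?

The two most frequent reciprocal classes, ts VI B and TS vi b, are the parental types, so the F1 was ts VI B / TS vi b.
The two rarest classes, ts vi B and TS VI b, are the double crossovers. Comparing them with the parentals, only the vi allele has switched, so vi is the middle locus and the order is b – vi – ts.

vi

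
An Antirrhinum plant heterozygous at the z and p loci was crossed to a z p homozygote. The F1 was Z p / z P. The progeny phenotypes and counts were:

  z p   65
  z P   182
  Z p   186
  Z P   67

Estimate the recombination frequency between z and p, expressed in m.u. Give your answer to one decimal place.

The recombinant classes are Z P and z p: 67 + 65 = 132.
Recombination frequency = 132/500 = 0.2640 ≈ 26.4%, i.e. 26.4 m.u.

26.4 m.u.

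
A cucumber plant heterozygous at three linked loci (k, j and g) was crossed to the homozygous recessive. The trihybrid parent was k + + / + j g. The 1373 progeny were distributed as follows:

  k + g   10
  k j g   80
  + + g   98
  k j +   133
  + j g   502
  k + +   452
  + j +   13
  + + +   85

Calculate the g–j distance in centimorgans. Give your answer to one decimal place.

18.5 centimorgans

The two rarest classes, k + g and + j +, are the double crossovers. Comparing them with the parentals, only the g allele has switched, so g is the middle locus and the order is j – g – k.
Crossovers in the j–g interval produce the single-crossover classes k j + and + + g (133 + 98 = 231) plus the double crossovers (23).
RF(j–g) = (231 + 23) / 1373 = 254/1373 = 0.1850 → 18.5 centimorgans.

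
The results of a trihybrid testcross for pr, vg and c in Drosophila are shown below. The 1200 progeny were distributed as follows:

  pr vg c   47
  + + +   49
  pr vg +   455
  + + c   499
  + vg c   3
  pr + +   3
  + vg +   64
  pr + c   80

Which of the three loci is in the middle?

vg

The two most frequent reciprocal classes, + + c and pr vg +, are the parental types, so the F1 was + + c / pr vg +.
The two rarest classes, + vg c and pr + +, are the double crossovers. Comparing them with the parentals, only the vg allele has switched, so vg is the middle locus and the order is c – vg – pr.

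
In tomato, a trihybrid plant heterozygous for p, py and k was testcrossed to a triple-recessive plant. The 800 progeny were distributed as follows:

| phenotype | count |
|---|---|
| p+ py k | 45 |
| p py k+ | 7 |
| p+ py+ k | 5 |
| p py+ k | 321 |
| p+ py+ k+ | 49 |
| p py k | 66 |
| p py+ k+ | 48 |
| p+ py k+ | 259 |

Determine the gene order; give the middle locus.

The two most frequent reciprocal classes, p py+ k and p+ py k+, are the parental types, so the F1 was p py+ k / p+ py k+.
The two rarest classes, p+ py+ k and p py k+, are the double crossovers. Comparing them with the parentals, only the p allele has switched, so p is the middle locus and the order is k – p – py.

p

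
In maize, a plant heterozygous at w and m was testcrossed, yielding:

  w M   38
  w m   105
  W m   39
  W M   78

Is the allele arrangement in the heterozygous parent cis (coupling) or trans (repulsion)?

The two most frequent classes are W M (78) and w m (105); these are the parental (non-recombinant) types.
So the F1 carried W M on one chromosome and w m on the other — the recessive alleles are on the same chromosome (cis / coupling).

cis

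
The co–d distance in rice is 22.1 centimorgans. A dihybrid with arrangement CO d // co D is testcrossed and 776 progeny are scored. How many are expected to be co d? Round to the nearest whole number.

86

A map distance of 22.1 centimorgans corresponds to a recombination frequency of 0.221.
The F1 is CO d / co D, so co d is a recombinant gamete class with expected frequency r/2 = 0.221/2 = 0.1105.
Expected number = 0.1105 × 776 = 85.75 ≈ 86.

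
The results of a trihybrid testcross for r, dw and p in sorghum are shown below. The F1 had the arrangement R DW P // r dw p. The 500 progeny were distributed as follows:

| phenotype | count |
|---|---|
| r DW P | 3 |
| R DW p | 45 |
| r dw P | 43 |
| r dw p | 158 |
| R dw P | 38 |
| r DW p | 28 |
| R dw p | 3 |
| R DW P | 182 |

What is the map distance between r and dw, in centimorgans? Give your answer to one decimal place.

The two rarest classes, r DW P and R dw p, are the double crossovers. Comparing them with the parentals, only the r allele has switched, so r is the middle locus and the order is dw – r – p.
Crossovers in the dw–r interval produce the single-crossover classes R dw P and r DW p (38 + 28 = 66) plus the double crossovers (6).
RF(dw–r) = (66 + 6) / 500 = 72/500 = 0.1440 → 14.4 centimorgans.

14.4 centimorgans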